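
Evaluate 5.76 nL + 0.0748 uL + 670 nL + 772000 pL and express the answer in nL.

1522.56 nL

In nL:
  5.76 nL → 5.76
  0.0748 uL = 0.0748e3 nL = 74.8
  670 nL → 670
  772000 pL = 772000e-3 nL = 772
Sum: 5.76 + 74.8 + 670 + 772 = 1522.56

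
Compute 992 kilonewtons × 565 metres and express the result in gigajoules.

0.56048 gigajoules

992 × 10^3 × 565 = 560480 × 10^3 J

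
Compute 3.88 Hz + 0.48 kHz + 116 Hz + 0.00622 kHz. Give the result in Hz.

In Hz:
  3.88 Hz → 3.88
  0.48 kHz = 0.48e3 Hz = 480
  116 Hz → 116
  0.00622 kHz = 0.00622e3 Hz = 6.22
Sum: 3.88 + 480 + 116 + 6.22 = 606.1

606.1 Hz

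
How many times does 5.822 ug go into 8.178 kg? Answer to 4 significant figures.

(8.178 × 10^3) / (5.822 × 10^-6) = 1.4047 × 10^9

1405000000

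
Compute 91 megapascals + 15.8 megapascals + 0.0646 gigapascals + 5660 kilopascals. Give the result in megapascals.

177.06 megapascals

In megapascals:
  91 megapascals → 91
  15.8 megapascals → 15.8
  0.0646 gigapascals = 0.0646 × 10^3 megapascals = 64.6
  5660 kilopascals = 5660 × 10^-3 megapascals = 5.66
Sum: 91 + 15.8 + 64.6 + 5.66 = 177.06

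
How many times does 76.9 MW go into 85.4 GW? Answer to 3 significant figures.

1110

(85.4e9) / (76.9e6) = 1.111e3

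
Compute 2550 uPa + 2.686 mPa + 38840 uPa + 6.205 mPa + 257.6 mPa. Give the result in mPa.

307.881 mPa

In mPa:
  2550 uPa = 2550e-3 mPa = 2.55
  2.686 mPa → 2.686
  38840 uPa = 38840e-3 mPa = 38.84
  6.205 mPa → 6.205
  257.6 mPa → 257.6
Sum: 2.55 + 2.686 + 38.84 + 6.205 + 257.6 = 307.881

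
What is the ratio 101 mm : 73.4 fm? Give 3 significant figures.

(101e-3) / (73.4e-15) = 1.376e12

1380000000000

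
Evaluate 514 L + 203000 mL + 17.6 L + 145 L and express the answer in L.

879.6 L

In L:
  514 L → 514
  203000 mL = 203000 × 10^-3 L = 203
  17.6 L → 17.6
  145 L → 145
Sum: 514 + 203 + 17.6 + 145 = 879.6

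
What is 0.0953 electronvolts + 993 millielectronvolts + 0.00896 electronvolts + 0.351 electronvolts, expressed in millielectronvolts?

In millielectronvolts:
  0.0953 electronvolts = 0.0953 × 10³ millielectronvolts = 95.3
  993 millielectronvolts → 993
  0.00896 electronvolts = 0.00896 × 10³ millielectronvolts = 8.96
  0.351 electronvolts = 0.351 × 10³ millielectronvolts = 351
Sum: 95.3 + 993 + 8.96 + 351 = 1448.26

1448.26 millielectronvolts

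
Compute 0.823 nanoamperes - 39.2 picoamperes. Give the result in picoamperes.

783.8 picoamperes

In picoamperes:
  0.823 nanoamperes = 0.823e3 picoamperes = 823
  39.2 picoamperes → 39.2
Difference: 823 - 39.2 = 783.8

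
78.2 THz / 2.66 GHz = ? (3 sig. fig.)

(78.2e12) / (2.66e9) = 29.4e3

29400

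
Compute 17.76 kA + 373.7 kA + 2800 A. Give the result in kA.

394.26 kA

In kA:
  17.76 kA → 17.76
  373.7 kA → 373.7
  2800 A = 2800 × 10⁻³ kA = 2.8
Sum: 17.76 + 373.7 + 2.8 = 394.26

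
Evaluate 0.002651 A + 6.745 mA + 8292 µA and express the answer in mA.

In mA:
  0.002651 A = 0.002651 × 10^3 mA = 2.651
  6.745 mA → 6.745
  8292 µA = 8292 × 10^-3 mA = 8.292
Sum: 2.651 + 6.745 + 8.292 = 17.688

17.688 mA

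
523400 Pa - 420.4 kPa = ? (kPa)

103 kPa

In kPa:
  523400 Pa = 523400e-3 kPa = 523.4
  420.4 kPa → 420.4
Difference: 523.4 - 420.4 = 103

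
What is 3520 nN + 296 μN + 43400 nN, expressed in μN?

342.92 μN

In μN:
  3520 nN = 3520 × 10⁻³ μN = 3.52
  296 μN → 296
  43400 nN = 43400 × 10⁻³ μN = 43.4
Sum: 3.52 + 296 + 43.4 = 342.92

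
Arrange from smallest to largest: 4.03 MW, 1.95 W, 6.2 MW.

1.95 W < 4.03 MW < 6.2 MW

4.03 MW = 4030000 W
1.95 W = 1.95 W
6.2 MW = 6200000 W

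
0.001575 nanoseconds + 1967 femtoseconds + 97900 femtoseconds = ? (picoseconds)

101.442 picoseconds

In picoseconds:
  0.001575 nanoseconds = 0.001575 × 10^3 picoseconds = 1.575
  1967 femtoseconds = 1967 × 10^-3 picoseconds = 1.967
  97900 femtoseconds = 97900 × 10^-3 picoseconds = 97.9
Sum: 1.575 + 1.967 + 97.9 = 101.442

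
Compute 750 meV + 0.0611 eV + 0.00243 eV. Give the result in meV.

813.53 meV

In meV:
  750 meV → 750
  0.0611 eV = 0.0611e3 meV = 61.1
  0.00243 eV = 0.00243e3 meV = 2.43
Sum: 750 + 61.1 + 2.43 = 813.53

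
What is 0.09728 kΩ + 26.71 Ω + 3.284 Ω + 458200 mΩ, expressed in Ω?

In Ω:
  0.09728 kΩ = 0.09728e3 Ω = 97.28
  26.71 Ω → 26.71
  3.284 Ω → 3.284
  458200 mΩ = 458200e-3 Ω = 458.2
Sum: 97.28 + 26.71 + 3.284 + 458.2 = 585.474

585.474 Ω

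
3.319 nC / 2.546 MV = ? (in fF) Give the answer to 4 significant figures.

(3.319e-9) / (2.546e6) = 1.30361e-15 F

1.304 fF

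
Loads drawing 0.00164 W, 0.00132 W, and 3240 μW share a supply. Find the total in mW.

In mW:
  0.00164 W = 0.00164 × 10³ mW = 1.64
  0.00132 W = 0.00132 × 10³ mW = 1.32
  3240 μW = 3240 × 10⁻³ mW = 3.24
Sum: 1.64 + 1.32 + 3.24 = 6.2

6.2 mW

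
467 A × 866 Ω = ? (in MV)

0.404422 MV

467 × 866 = 404422 V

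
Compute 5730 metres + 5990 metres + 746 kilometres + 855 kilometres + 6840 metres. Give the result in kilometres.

1619.56 kilometres

In kilometres:
  5730 metres = 5730 × 10^-3 kilometres = 5.73
  5990 metres = 5990 × 10^-3 kilometres = 5.99
  746 kilometres → 746
  855 kilometres → 855
  6840 metres = 6840 × 10^-3 kilometres = 6.84
Sum: 5.73 + 5.99 + 746 + 855 + 6.84 = 1619.56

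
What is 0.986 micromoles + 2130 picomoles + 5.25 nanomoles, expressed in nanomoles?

993.38 nanomoles

In nanomoles:
  0.986 micromoles = 0.986 × 10³ nanomoles = 986
  2130 picomoles = 2130 × 10⁻³ nanomoles = 2.13
  5.25 nanomoles → 5.25
Sum: 986 + 2.13 + 5.25 = 993.38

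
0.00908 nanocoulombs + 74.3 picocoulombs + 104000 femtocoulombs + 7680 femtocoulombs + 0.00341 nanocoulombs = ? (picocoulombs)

198.47 picocoulombs

In picocoulombs:
  0.00908 nanocoulombs = 0.00908e3 picocoulombs = 9.08
  74.3 picocoulombs → 74.3
  104000 femtocoulombs = 104000e-3 picocoulombs = 104
  7680 femtocoulombs = 7680e-3 picocoulombs = 7.68
  0.00341 nanocoulombs = 0.00341e3 picocoulombs = 3.41
Sum: 9.08 + 74.3 + 104 + 7.68 + 3.41 = 198.47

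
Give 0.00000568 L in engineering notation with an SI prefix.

5.68 µL

= 5.68 × 10^-6 L; 10^-6 is micro.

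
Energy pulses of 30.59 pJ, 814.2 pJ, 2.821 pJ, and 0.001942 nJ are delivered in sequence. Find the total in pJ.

849.553 pJ

In pJ:
  30.59 pJ → 30.59
  814.2 pJ → 814.2
  2.821 pJ → 2.821
  0.001942 nJ = 0.001942 × 10³ pJ = 1.942
Sum: 30.59 + 814.2 + 2.821 + 1.942 = 849.553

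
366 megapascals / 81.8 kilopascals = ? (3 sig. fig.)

(366 × 10^6) / (81.8 × 10^3) = 4.474 × 10^3

4470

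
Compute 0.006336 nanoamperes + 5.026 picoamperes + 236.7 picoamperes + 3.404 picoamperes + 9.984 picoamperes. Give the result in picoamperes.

261.45 picoamperes

In picoamperes:
  0.006336 nanoamperes = 0.006336 × 10^3 picoamperes = 6.336
  5.026 picoamperes → 5.026
  236.7 picoamperes → 236.7
  3.404 picoamperes → 3.404
  9.984 picoamperes → 9.984
Sum: 6.336 + 5.026 + 236.7 + 3.404 + 9.984 = 261.45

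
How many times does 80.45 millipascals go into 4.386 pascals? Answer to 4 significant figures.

(4.386) / (80.45 × 10^-3) = 0.054518 × 10^3

54.52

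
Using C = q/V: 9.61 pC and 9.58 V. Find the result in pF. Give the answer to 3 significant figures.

1.00 pF

(9.61e-12) / (9.58) = 1.0031e-12 F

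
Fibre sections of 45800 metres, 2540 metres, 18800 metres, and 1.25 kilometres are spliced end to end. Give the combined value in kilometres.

68.39 kilometres

In kilometres:
  45800 metres = 45800 × 10^-3 kilometres = 45.8
  2540 metres = 2540 × 10^-3 kilometres = 2.54
  18800 metres = 18800 × 10^-3 kilometres = 18.8
  1.25 kilometres → 1.25
Sum: 45.8 + 2.54 + 18.8 + 1.25 = 68.39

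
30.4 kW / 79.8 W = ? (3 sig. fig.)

(30.4 × 10³) / (79.8) = 0.381 × 10³

381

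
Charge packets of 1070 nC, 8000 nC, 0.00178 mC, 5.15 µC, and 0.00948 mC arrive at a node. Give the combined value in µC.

25.48 µC

In µC:
  1070 nC = 1070 × 10⁻³ µC = 1.07
  8000 nC = 8000 × 10⁻³ µC = 8
  0.00178 mC = 0.00178 × 10³ µC = 1.78
  5.15 µC → 5.15
  0.00948 mC = 0.00948 × 10³ µC = 9.48
Sum: 1.07 + 8 + 1.78 + 5.15 + 9.48 = 25.48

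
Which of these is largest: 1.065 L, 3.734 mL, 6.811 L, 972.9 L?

1.065 L = 1.065 L
3.734 mL = 0.003734 L
6.811 L = 6.811 L
972.9 L = 972.9 L

972.9 L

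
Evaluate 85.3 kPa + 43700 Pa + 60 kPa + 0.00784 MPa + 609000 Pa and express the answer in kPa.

805.84 kPa

In kPa:
  85.3 kPa → 85.3
  43700 Pa = 43700e-3 kPa = 43.7
  60 kPa → 60
  0.00784 MPa = 0.00784e3 kPa = 7.84
  609000 Pa = 609000e-3 kPa = 609
Sum: 85.3 + 43.7 + 60 + 7.84 + 609 = 805.84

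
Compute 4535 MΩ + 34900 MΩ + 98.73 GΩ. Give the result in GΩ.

In GΩ:
  4535 MΩ = 4535 × 10^-3 GΩ = 4.535
  34900 MΩ = 34900 × 10^-3 GΩ = 34.9
  98.73 GΩ → 98.73
Sum: 4.535 + 34.9 + 98.73 = 138.165

138.165 GΩ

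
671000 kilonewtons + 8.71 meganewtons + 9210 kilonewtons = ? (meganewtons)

In meganewtons:
  671000 kilonewtons = 671000 × 10^-3 meganewtons = 671
  8.71 meganewtons → 8.71
  9210 kilonewtons = 9210 × 10^-3 meganewtons = 9.21
Sum: 671 + 8.71 + 9.21 = 688.92

688.92 meganewtons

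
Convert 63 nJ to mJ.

0.000063 mJ

nano = 10⁻⁹, milli = 10⁻³; factor is 10⁻⁶.
63 × 10⁻⁶ = 0.000063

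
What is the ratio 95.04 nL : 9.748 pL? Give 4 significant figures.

(95.04 × 10^-9) / (9.748 × 10^-12) = 9.7497 × 10^3

9750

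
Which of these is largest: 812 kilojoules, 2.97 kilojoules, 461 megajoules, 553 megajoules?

553 megajoules

812 kilojoules = 812000 joules
2.97 kilojoules = 2970 joules
461 megajoules = 461000000 joules
553 megajoules = 553000000 joules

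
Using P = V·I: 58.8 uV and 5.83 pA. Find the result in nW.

58.8 × 10⁻⁶ × 5.83 × 10⁻¹² = 342.804 × 10⁻¹⁸ W

0.000000342804 nW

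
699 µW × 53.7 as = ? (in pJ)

699 × 10^-6 × 53.7 × 10^-18 = 37536.3 × 10^-24 J

0.0000000375363 pJ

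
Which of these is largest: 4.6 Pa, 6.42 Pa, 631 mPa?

6.42 Pa

4.6 Pa = 4.6 Pa
6.42 Pa = 6.42 Pa
631 mPa = 0.631 Pa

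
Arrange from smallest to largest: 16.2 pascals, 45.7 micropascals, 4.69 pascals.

45.7 micropascals < 4.69 pascals < 16.2 pascals

16.2 pascals = 16.2 pascals
45.7 micropascals = 0.0000457 pascals
4.69 pascals = 4.69 pascals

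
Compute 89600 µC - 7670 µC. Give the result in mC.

81.93 mC

In mC:
  89600 µC = 89600e-3 mC = 89.6
  7670 µC = 7670e-3 mC = 7.67
Difference: 89.6 - 7.67 = 81.93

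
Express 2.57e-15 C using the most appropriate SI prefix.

= 2.57e-15 C; 1e-15 is femto.

2.57 fC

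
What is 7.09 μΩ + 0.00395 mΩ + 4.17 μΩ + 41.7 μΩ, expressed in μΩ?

In μΩ:
  7.09 μΩ → 7.09
  0.00395 mΩ = 0.00395 × 10^3 μΩ = 3.95
  4.17 μΩ → 4.17
  41.7 μΩ → 41.7
Sum: 7.09 + 3.95 + 4.17 + 41.7 = 56.91

56.91 μΩ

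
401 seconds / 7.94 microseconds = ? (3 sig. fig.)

50500000

(401) / (7.94 × 10⁻⁶) = 50.5 × 10⁶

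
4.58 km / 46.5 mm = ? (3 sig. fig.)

98500

(4.58e3) / (46.5e-3) = 0.09849e6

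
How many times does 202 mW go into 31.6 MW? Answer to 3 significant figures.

(31.6 × 10⁶) / (202 × 10⁻³) = 0.1564 × 10⁹

156000000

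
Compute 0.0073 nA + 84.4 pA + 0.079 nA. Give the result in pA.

In pA:
  0.0073 nA = 0.0073 × 10^3 pA = 7.3
  84.4 pA → 84.4
  0.079 nA = 0.079 × 10^3 pA = 79
Sum: 7.3 + 84.4 + 79 = 170.7

170.7 pA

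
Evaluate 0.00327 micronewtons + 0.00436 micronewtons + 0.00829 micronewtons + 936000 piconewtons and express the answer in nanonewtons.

951.92 nanonewtons

In nanonewtons:
  0.00327 micronewtons = 0.00327e3 nanonewtons = 3.27
  0.00436 micronewtons = 0.00436e3 nanonewtons = 4.36
  0.00829 micronewtons = 0.00829e3 nanonewtons = 8.29
  936000 piconewtons = 936000e-3 nanonewtons = 936
Sum: 3.27 + 4.36 + 8.29 + 936 = 951.92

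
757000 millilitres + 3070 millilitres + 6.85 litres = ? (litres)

In litres:
  757000 millilitres = 757000 × 10⁻³ litres = 757
  3070 millilitres = 3070 × 10⁻³ litres = 3.07
  6.85 litres → 6.85
Sum: 757 + 3.07 + 6.85 = 766.92

766.92 litres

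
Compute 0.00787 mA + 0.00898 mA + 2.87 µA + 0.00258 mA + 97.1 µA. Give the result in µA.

In µA:
  0.00787 mA = 0.00787e3 µA = 7.87
  0.00898 mA = 0.00898e3 µA = 8.98
  2.87 µA → 2.87
  0.00258 mA = 0.00258e3 µA = 2.58
  97.1 µA → 97.1
Sum: 7.87 + 8.98 + 2.87 + 2.58 + 97.1 = 119.4

119.4 µA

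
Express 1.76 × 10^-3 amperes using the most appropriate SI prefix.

= 1.76 × 10^-3 amperes; 10^-3 is milli.

1.76 milliamperes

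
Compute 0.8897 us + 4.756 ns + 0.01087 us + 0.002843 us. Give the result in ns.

908.169 ns

In ns:
  0.8897 us = 0.8897 × 10^3 ns = 889.7
  4.756 ns → 4.756
  0.01087 us = 0.01087 × 10^3 ns = 10.87
  0.002843 us = 0.002843 × 10^3 ns = 2.843
Sum: 889.7 + 4.756 + 10.87 + 2.843 = 908.169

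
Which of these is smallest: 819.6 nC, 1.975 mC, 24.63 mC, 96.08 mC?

819.6 nC

819.6 nC = 0.0000008196 C
1.975 mC = 0.001975 C
24.63 mC = 0.02463 C
96.08 mC = 0.09608 C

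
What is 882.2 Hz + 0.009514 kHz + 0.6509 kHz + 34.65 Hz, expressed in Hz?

1577.264 Hz

In Hz:
  882.2 Hz → 882.2
  0.009514 kHz = 0.009514 × 10³ Hz = 9.514
  0.6509 kHz = 0.6509 × 10³ Hz = 650.9
  34.65 Hz → 34.65
Sum: 882.2 + 9.514 + 650.9 + 34.65 = 1577.264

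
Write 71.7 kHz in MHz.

kilo = 10³, mega = 10⁶; factor is 10⁻³.
71.7 × 10⁻³ = 0.0717

0.0717 MHz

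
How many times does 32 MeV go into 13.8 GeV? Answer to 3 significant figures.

(13.8 × 10⁹) / (32 × 10⁶) = 0.4312 × 10³

431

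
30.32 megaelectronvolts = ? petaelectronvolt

mega = 1e6, peta = 1e15; factor is 1e-9.
30.32 × 1e-9 = 0.00000003032

0.00000003032 petaelectronvolts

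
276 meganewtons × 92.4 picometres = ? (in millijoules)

276 × 10^6 × 92.4 × 10^-12 = 25502.4 × 10^-6 J

25.5024 millijoules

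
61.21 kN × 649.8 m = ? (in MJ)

61.21 × 10³ × 649.8 = 39774.258 × 10³ J

39.774258 MJ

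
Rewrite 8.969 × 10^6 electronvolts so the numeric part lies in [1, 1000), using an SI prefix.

8.969 megaelectronvolts

= 8.969 × 10^6 electronvolts; 10^6 is mega.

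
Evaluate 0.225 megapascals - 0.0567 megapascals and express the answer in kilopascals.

In kilopascals:
  0.225 megapascals = 0.225e3 kilopascals = 225
  0.0567 megapascals = 0.0567e3 kilopascals = 56.7
Difference: 225 - 56.7 = 168.3

168.3 kilopascals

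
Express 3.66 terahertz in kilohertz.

3660000000 kilohertz

tera = 1e12, kilo = 1e3; factor is 1e9.
3.66 × 1e9 = 3660000000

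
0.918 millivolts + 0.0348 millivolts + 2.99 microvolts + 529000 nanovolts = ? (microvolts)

1484.79 microvolts

In microvolts:
  0.918 millivolts = 0.918 × 10^3 microvolts = 918
  0.0348 millivolts = 0.0348 × 10^3 microvolts = 34.8
  2.99 microvolts → 2.99
  529000 nanovolts = 529000 × 10^-3 microvolts = 529
Sum: 918 + 34.8 + 2.99 + 529 = 1484.79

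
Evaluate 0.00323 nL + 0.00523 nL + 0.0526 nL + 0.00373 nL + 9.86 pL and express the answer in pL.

In pL:
  0.00323 nL = 0.00323e3 pL = 3.23
  0.00523 nL = 0.00523e3 pL = 5.23
  0.0526 nL = 0.0526e3 pL = 52.6
  0.00373 nL = 0.00373e3 pL = 3.73
  9.86 pL → 9.86
Sum: 3.23 + 5.23 + 52.6 + 3.73 + 9.86 = 74.65

74.65 pL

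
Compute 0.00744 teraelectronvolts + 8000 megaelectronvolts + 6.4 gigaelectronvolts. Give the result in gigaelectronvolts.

In gigaelectronvolts:
  0.00744 teraelectronvolts = 0.00744 × 10³ gigaelectronvolts = 7.44
  8000 megaelectronvolts = 8000 × 10⁻³ gigaelectronvolts = 8
  6.4 gigaelectronvolts → 6.4
Sum: 7.44 + 8 + 6.4 = 21.84

21.84 gigaelectronvolts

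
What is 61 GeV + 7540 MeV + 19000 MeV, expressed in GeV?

In GeV:
  61 GeV → 61
  7540 MeV = 7540 × 10⁻³ GeV = 7.54
  19000 MeV = 19000 × 10⁻³ GeV = 19
Sum: 61 + 7.54 + 19 = 87.54

87.54 GeV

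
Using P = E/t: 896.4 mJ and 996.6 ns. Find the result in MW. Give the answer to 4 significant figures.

(896.4 × 10^-3) / (996.6 × 10^-9) = 0.899458 × 10^6 W

0.8995 MW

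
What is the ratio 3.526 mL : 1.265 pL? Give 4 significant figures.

2787000000

(3.526 × 10^-3) / (1.265 × 10^-12) = 2.7874 × 10^9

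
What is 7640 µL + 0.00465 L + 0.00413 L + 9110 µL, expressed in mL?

25.53 mL

In mL:
  7640 µL = 7640 × 10^-3 mL = 7.64
  0.00465 L = 0.00465 × 10^3 mL = 4.65
  0.00413 L = 0.00413 × 10^3 mL = 4.13
  9110 µL = 9110 × 10^-3 mL = 9.11
Sum: 7.64 + 4.65 + 4.13 + 9.11 = 25.53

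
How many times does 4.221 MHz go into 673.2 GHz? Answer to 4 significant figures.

159500

(673.2e9) / (4.221e6) = 159.49e3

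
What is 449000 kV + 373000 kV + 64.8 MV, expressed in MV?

In MV:
  449000 kV = 449000 × 10⁻³ MV = 449
  373000 kV = 373000 × 10⁻³ MV = 373
  64.8 MV → 64.8
Sum: 449 + 373 + 64.8 = 886.8

886.8 MV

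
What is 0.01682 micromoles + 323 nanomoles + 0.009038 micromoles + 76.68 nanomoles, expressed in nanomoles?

425.538 nanomoles

In nanomoles:
  0.01682 micromoles = 0.01682e3 nanomoles = 16.82
  323 nanomoles → 323
  0.009038 micromoles = 0.009038e3 nanomoles = 9.038
  76.68 nanomoles → 76.68
Sum: 16.82 + 323 + 9.038 + 76.68 = 425.538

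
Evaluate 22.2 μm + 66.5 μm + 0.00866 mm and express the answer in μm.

In μm:
  22.2 μm → 22.2
  66.5 μm → 66.5
  0.00866 mm = 0.00866e3 μm = 8.66
Sum: 22.2 + 66.5 + 8.66 = 97.36

97.36 μm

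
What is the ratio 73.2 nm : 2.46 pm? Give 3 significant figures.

29800

(73.2e-9) / (2.46e-12) = 29.76e3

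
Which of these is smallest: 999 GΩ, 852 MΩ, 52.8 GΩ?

852 MΩ

999 GΩ = 999000000000 Ω
852 MΩ = 852000000 Ω
52.8 GΩ = 52800000000 Ω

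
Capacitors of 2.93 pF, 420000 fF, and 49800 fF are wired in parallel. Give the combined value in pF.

In pF:
  2.93 pF → 2.93
  420000 fF = 420000 × 10^-3 pF = 420
  49800 fF = 49800 × 10^-3 pF = 49.8
Sum: 2.93 + 420 + 49.8 = 472.73

472.73 pF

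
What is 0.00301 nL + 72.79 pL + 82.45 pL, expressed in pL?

158.25 pL

In pL:
  0.00301 nL = 0.00301 × 10^3 pL = 3.01
  72.79 pL → 72.79
  82.45 pL → 82.45
Sum: 3.01 + 72.79 + 82.45 = 158.25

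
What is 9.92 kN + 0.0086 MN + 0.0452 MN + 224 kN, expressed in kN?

In kN:
  9.92 kN → 9.92
  0.0086 MN = 0.0086e3 kN = 8.6
  0.0452 MN = 0.0452e3 kN = 45.2
  224 kN → 224
Sum: 9.92 + 8.6 + 45.2 + 224 = 287.72

287.72 kN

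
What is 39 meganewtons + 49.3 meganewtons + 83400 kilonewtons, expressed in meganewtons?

171.7 meganewtons

In meganewtons:
  39 meganewtons → 39
  49.3 meganewtons → 49.3
  83400 kilonewtons = 83400 × 10^-3 meganewtons = 83.4
Sum: 39 + 49.3 + 83.4 = 171.7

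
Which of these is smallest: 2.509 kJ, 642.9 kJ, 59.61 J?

59.61 J

2.509 kJ = 2509 J
642.9 kJ = 642900 J
59.61 J = 59.61 J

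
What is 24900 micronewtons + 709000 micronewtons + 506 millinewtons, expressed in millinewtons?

In millinewtons:
  24900 micronewtons = 24900 × 10⁻³ millinewtons = 24.9
  709000 micronewtons = 709000 × 10⁻³ millinewtons = 709
  506 millinewtons → 506
Sum: 24.9 + 709 + 506 = 1239.9

1239.9 millinewtons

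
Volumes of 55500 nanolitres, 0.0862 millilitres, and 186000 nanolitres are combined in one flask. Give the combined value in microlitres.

In microlitres:
  55500 nanolitres = 55500 × 10⁻³ microlitres = 55.5
  0.0862 millilitres = 0.0862 × 10³ microlitres = 86.2
  186000 nanolitres = 186000 × 10⁻³ microlitres = 186
Sum: 55.5 + 86.2 + 186 = 327.7

327.7 microlitres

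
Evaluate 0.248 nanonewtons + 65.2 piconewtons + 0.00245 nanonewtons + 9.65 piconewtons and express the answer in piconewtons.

325.3 piconewtons

In piconewtons:
  0.248 nanonewtons = 0.248e3 piconewtons = 248
  65.2 piconewtons → 65.2
  0.00245 nanonewtons = 0.00245e3 piconewtons = 2.45
  9.65 piconewtons → 9.65
Sum: 248 + 65.2 + 2.45 + 9.65 = 325.3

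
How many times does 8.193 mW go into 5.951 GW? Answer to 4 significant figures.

726400000000

(5.951 × 10⁹) / (8.193 × 10⁻³) = 0.72635 × 10¹²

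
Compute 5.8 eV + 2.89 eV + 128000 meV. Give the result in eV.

In eV:
  5.8 eV → 5.8
  2.89 eV → 2.89
  128000 meV = 128000e-3 eV = 128
Sum: 5.8 + 2.89 + 128 = 136.69

136.69 eV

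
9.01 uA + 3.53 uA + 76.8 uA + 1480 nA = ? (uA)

In uA:
  9.01 uA → 9.01
  3.53 uA → 3.53
  76.8 uA → 76.8
  1480 nA = 1480 × 10⁻³ uA = 1.48
Sum: 9.01 + 3.53 + 76.8 + 1.48 = 90.82

90.82 uA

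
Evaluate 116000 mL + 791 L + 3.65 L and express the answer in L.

In L:
  116000 mL = 116000 × 10^-3 L = 116
  791 L → 791
  3.65 L → 3.65
Sum: 116 + 791 + 3.65 = 910.65

910.65 L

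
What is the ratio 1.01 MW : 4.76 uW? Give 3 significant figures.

(1.01 × 10⁶) / (4.76 × 10⁻⁶) = 0.2122 × 10¹²

212000000000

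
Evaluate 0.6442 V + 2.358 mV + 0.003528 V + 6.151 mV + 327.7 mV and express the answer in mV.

983.937 mV

In mV:
  0.6442 V = 0.6442 × 10^3 mV = 644.2
  2.358 mV → 2.358
  0.003528 V = 0.003528 × 10^3 mV = 3.528
  6.151 mV → 6.151
  327.7 mV → 327.7
Sum: 644.2 + 2.358 + 3.528 + 6.151 + 327.7 = 983.937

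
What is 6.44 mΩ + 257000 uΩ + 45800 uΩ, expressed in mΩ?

In mΩ:
  6.44 mΩ → 6.44
  257000 uΩ = 257000 × 10⁻³ mΩ = 257
  45800 uΩ = 45800 × 10⁻³ mΩ = 45.8
Sum: 6.44 + 257 + 45.8 = 309.24

309.24 mΩ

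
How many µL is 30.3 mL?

milli = 1e-3, micro = 1e-6; factor is 1e3.
30.3 × 1e3 = 30300

30300 µL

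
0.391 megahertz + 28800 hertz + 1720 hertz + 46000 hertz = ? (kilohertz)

In kilohertz:
  0.391 megahertz = 0.391 × 10^3 kilohertz = 391
  28800 hertz = 28800 × 10^-3 kilohertz = 28.8
  1720 hertz = 1720 × 10^-3 kilohertz = 1.72
  46000 hertz = 46000 × 10^-3 kilohertz = 46
Sum: 391 + 28.8 + 1.72 + 46 = 467.52

467.52 kilohertz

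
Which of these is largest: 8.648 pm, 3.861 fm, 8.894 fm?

8.648 pm = 0.000000000008648 m
3.861 fm = 0.000000000000003861 m
8.894 fm = 0.000000000000008894 m

8.648 pm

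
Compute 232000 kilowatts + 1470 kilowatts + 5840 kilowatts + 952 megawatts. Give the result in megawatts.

In megawatts:
  232000 kilowatts = 232000e-3 megawatts = 232
  1470 kilowatts = 1470e-3 megawatts = 1.47
  5840 kilowatts = 5840e-3 megawatts = 5.84
  952 megawatts → 952
Sum: 232 + 1.47 + 5.84 + 952 = 1191.31

1191.31 megawatts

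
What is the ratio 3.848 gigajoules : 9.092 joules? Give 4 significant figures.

(3.848 × 10⁹) / (9.092) = 0.42323 × 10⁹

423200000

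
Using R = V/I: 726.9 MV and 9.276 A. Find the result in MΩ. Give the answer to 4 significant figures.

(726.9 × 10⁶) / (9.276) = 78.3635 × 10⁶ Ω

78.36 MΩ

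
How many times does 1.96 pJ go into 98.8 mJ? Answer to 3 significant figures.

50400000000

(98.8 × 10^-3) / (1.96 × 10^-12) = 50.41 × 10^9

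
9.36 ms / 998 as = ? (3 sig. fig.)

(9.36 × 10⁻³) / (998 × 10⁻¹⁸) = 0.009379 × 10¹⁵

9380000000000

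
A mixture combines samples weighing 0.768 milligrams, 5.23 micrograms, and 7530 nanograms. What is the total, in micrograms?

In micrograms:
  0.768 milligrams = 0.768 × 10^3 micrograms = 768
  5.23 micrograms → 5.23
  7530 nanograms = 7530 × 10^-3 micrograms = 7.53
Sum: 768 + 5.23 + 7.53 = 780.76

780.76 micrograms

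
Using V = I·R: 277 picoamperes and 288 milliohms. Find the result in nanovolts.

277e-12 × 288e-3 = 79776e-15 V

0.079776 nanovolts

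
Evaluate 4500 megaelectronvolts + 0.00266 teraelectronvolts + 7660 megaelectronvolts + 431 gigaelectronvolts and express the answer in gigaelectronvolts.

In gigaelectronvolts:
  4500 megaelectronvolts = 4500 × 10^-3 gigaelectronvolts = 4.5
  0.00266 teraelectronvolts = 0.00266 × 10^3 gigaelectronvolts = 2.66
  7660 megaelectronvolts = 7660 × 10^-3 gigaelectronvolts = 7.66
  431 gigaelectronvolts → 431
Sum: 4.5 + 2.66 + 7.66 + 431 = 445.82

445.82 gigaelectronvolts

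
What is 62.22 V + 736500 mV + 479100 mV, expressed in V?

1277.82 V

In V:
  62.22 V → 62.22
  736500 mV = 736500 × 10^-3 V = 736.5
  479100 mV = 479100 × 10^-3 V = 479.1
Sum: 62.22 + 736.5 + 479.1 = 1277.82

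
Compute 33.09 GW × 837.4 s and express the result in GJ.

27709.566 GJ

33.09 × 10⁹ × 837.4 = 27709.566 × 10⁹ J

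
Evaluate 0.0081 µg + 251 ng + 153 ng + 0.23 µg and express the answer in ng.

In ng:
  0.0081 µg = 0.0081 × 10^3 ng = 8.1
  251 ng → 251
  153 ng → 153
  0.23 µg = 0.23 × 10^3 ng = 230
Sum: 8.1 + 251 + 153 + 230 = 642.1

642.1 ng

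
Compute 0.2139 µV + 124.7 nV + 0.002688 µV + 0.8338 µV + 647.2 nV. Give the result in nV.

1822.288 nV

In nV:
  0.2139 µV = 0.2139e3 nV = 213.9
  124.7 nV → 124.7
  0.002688 µV = 0.002688e3 nV = 2.688
  0.8338 µV = 0.8338e3 nV = 833.8
  647.2 nV → 647.2
Sum: 213.9 + 124.7 + 2.688 + 833.8 + 647.2 = 1822.288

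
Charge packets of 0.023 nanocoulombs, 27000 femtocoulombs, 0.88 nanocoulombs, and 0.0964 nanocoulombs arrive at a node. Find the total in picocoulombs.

1026.4 picocoulombs

In picocoulombs:
  0.023 nanocoulombs = 0.023 × 10³ picocoulombs = 23
  27000 femtocoulombs = 27000 × 10⁻³ picocoulombs = 27
  0.88 nanocoulombs = 0.88 × 10³ picocoulombs = 880
  0.0964 nanocoulombs = 0.0964 × 10³ picocoulombs = 96.4
Sum: 23 + 27 + 880 + 96.4 = 1026.4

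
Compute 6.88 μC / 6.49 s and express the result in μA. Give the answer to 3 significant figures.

(6.88e-6) / (6.49) = 1.0601e-6 A

1.06 μA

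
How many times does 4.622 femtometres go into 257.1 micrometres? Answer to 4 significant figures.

55630000000

(257.1 × 10⁻⁶) / (4.622 × 10⁻¹⁵) = 55.625 × 10⁹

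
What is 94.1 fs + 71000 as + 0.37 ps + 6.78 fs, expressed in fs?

In fs:
  94.1 fs → 94.1
  71000 as = 71000 × 10⁻³ fs = 71
  0.37 ps = 0.37 × 10³ fs = 370
  6.78 fs → 6.78
Sum: 94.1 + 71 + 370 + 6.78 = 541.88

541.88 fs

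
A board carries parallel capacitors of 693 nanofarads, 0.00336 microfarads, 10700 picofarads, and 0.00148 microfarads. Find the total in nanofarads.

In nanofarads:
  693 nanofarads → 693
  0.00336 microfarads = 0.00336 × 10^3 nanofarads = 3.36
  10700 picofarads = 10700 × 10^-3 nanofarads = 10.7
  0.00148 microfarads = 0.00148 × 10^3 nanofarads = 1.48
Sum: 693 + 3.36 + 10.7 + 1.48 = 708.54

708.54 nanofarads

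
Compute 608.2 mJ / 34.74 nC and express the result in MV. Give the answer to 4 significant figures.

(608.2e-3) / (34.74e-9) = 17.5072e6 V

17.51 MV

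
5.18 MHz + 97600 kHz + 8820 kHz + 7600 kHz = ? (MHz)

In MHz:
  5.18 MHz → 5.18
  97600 kHz = 97600 × 10^-3 MHz = 97.6
  8820 kHz = 8820 × 10^-3 MHz = 8.82
  7600 kHz = 7600 × 10^-3 MHz = 7.6
Sum: 5.18 + 97.6 + 8.82 + 7.6 = 119.2

119.2 MHz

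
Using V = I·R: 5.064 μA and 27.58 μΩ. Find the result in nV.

5.064e-6 × 27.58e-6 = 139.66512e-12 V

0.13966512 nV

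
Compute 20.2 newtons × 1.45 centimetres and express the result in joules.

0.2929 joules

20.2 × 1.45e-2 = 29.29e-2 J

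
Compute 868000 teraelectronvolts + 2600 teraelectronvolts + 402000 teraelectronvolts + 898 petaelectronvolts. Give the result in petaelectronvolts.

In petaelectronvolts:
  868000 teraelectronvolts = 868000e-3 petaelectronvolts = 868
  2600 teraelectronvolts = 2600e-3 petaelectronvolts = 2.6
  402000 teraelectronvolts = 402000e-3 petaelectronvolts = 402
  898 petaelectronvolts → 898
Sum: 868 + 2.6 + 402 + 898 = 2170.6

2170.6 petaelectronvolts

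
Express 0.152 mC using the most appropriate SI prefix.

152 µC

= 152 × 10⁻⁶ C; 10⁻⁶ is micro.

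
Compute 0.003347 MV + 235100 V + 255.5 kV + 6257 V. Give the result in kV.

500.204 kV

In kV:
  0.003347 MV = 0.003347 × 10³ kV = 3.347
  235100 V = 235100 × 10⁻³ kV = 235.1
  255.5 kV → 255.5
  6257 V = 6257 × 10⁻³ kV = 6.257
Sum: 3.347 + 235.1 + 255.5 + 6.257 = 500.204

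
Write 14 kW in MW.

kilo = 1e3, mega = 1e6; factor is 1e-3.
14 × 1e-3 = 0.014

0.014 MW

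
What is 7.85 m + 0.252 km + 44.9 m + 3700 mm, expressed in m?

In m:
  7.85 m → 7.85
  0.252 km = 0.252 × 10^3 m = 252
  44.9 m → 44.9
  3700 mm = 3700 × 10^-3 m = 3.7
Sum: 7.85 + 252 + 44.9 + 3.7 = 308.45

308.45 m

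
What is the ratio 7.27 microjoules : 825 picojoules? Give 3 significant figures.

8810

(7.27e-6) / (825e-12) = 0.008812e6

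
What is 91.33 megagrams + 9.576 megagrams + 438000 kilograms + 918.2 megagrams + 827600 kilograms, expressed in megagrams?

In megagrams:
  91.33 megagrams → 91.33
  9.576 megagrams → 9.576
  438000 kilograms = 438000 × 10⁻³ megagrams = 438
  918.2 megagrams → 918.2
  827600 kilograms = 827600 × 10⁻³ megagrams = 827.6
Sum: 91.33 + 9.576 + 438 + 918.2 + 827.6 = 2284.706

2284.706 megagrams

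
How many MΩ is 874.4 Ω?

(no prefix) = 10^0, mega = 10^6; factor is 10^-6.
874.4 × 10^-6 = 0.0008744

0.0008744 MΩ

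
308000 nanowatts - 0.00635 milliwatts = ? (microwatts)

In microwatts:
  308000 nanowatts = 308000e-3 microwatts = 308
  0.00635 milliwatts = 0.00635e3 microwatts = 6.35
Difference: 308 - 6.35 = 301.65

301.65 microwatts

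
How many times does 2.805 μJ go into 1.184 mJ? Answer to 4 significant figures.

(1.184 × 10⁻³) / (2.805 × 10⁻⁶) = 0.4221 × 10³

422.1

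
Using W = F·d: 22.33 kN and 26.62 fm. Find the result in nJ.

0.5944246 nJ

22.33 × 10^3 × 26.62 × 10^-15 = 594.4246 × 10^-12 J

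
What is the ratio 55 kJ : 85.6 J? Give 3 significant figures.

643

(55 × 10^3) / (85.6) = 0.6425 × 10^3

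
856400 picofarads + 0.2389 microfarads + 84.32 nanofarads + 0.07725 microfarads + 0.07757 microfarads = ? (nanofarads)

In nanofarads:
  856400 picofarads = 856400 × 10⁻³ nanofarads = 856.4
  0.2389 microfarads = 0.2389 × 10³ nanofarads = 238.9
  84.32 nanofarads → 84.32
  0.07725 microfarads = 0.07725 × 10³ nanofarads = 77.25
  0.07757 microfarads = 0.07757 × 10³ nanofarads = 77.57
Sum: 856.4 + 238.9 + 84.32 + 77.25 + 77.57 = 1334.44

1334.44 nanofarads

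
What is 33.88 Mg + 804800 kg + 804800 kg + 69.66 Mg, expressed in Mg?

In Mg:
  33.88 Mg → 33.88
  804800 kg = 804800 × 10^-3 Mg = 804.8
  804800 kg = 804800 × 10^-3 Mg = 804.8
  69.66 Mg → 69.66
Sum: 33.88 + 804.8 + 804.8 + 69.66 = 1713.14

1713.14 Mg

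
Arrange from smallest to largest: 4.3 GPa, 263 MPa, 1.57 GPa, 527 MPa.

4.3 GPa = 4300000000 Pa
263 MPa = 263000000 Pa
1.57 GPa = 1570000000 Pa
527 MPa = 527000000 Pa

263 MPa < 527 MPa < 1.57 GPa < 4.3 GPa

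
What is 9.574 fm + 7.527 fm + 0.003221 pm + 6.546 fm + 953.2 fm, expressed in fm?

980.068 fm

In fm:
  9.574 fm → 9.574
  7.527 fm → 7.527
  0.003221 pm = 0.003221 × 10^3 fm = 3.221
  6.546 fm → 6.546
  953.2 fm → 953.2
Sum: 9.574 + 7.527 + 3.221 + 6.546 + 953.2 = 980.068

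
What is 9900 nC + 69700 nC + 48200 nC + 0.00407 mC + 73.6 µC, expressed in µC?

In µC:
  9900 nC = 9900e-3 µC = 9.9
  69700 nC = 69700e-3 µC = 69.7
  48200 nC = 48200e-3 µC = 48.2
  0.00407 mC = 0.00407e3 µC = 4.07
  73.6 µC → 73.6
Sum: 9.9 + 69.7 + 48.2 + 4.07 + 73.6 = 205.47

205.47 µC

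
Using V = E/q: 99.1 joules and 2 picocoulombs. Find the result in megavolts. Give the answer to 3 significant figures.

49600000 megavolts

(99.1) / (2e-12) = 49.55e12 V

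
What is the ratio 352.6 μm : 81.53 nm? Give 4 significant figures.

(352.6 × 10⁻⁶) / (81.53 × 10⁻⁹) = 4.3248 × 10³

4325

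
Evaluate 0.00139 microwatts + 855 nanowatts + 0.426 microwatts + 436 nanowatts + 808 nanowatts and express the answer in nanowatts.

In nanowatts:
  0.00139 microwatts = 0.00139 × 10³ nanowatts = 1.39
  855 nanowatts → 855
  0.426 microwatts = 0.426 × 10³ nanowatts = 426
  436 nanowatts → 436
  808 nanowatts → 808
Sum: 1.39 + 855 + 426 + 436 + 808 = 2526.39

2526.39 nanowatts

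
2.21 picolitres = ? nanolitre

0.00221 nanolitres

pico = 10⁻¹², nano = 10⁻⁹; factor is 10⁻³.
2.21 × 10⁻³ = 0.00221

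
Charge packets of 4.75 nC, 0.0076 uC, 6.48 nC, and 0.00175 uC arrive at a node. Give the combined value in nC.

In nC:
  4.75 nC → 4.75
  0.0076 uC = 0.0076 × 10³ nC = 7.6
  6.48 nC → 6.48
  0.00175 uC = 0.00175 × 10³ nC = 1.75
Sum: 4.75 + 7.6 + 6.48 + 1.75 = 20.58

20.58 nC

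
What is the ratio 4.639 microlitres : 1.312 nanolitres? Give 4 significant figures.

(4.639e-6) / (1.312e-9) = 3.5358e3

3536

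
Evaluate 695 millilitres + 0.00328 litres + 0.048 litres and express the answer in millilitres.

746.28 millilitres

In millilitres:
  695 millilitres → 695
  0.00328 litres = 0.00328 × 10³ millilitres = 3.28
  0.048 litres = 0.048 × 10³ millilitres = 48
Sum: 695 + 3.28 + 48 = 746.28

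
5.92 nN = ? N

nano = 10⁻⁹, (no prefix) = 10⁰; factor is 10⁻⁹.
5.92 × 10⁻⁹ = 0.00000000592

0.00000000592 N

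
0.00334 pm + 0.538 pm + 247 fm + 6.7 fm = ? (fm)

In fm:
  0.00334 pm = 0.00334 × 10^3 fm = 3.34
  0.538 pm = 0.538 × 10^3 fm = 538
  247 fm → 247
  6.7 fm → 6.7
Sum: 3.34 + 538 + 247 + 6.7 = 795.04

795.04 fm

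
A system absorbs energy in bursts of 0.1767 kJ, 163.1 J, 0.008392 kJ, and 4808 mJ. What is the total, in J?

In J:
  0.1767 kJ = 0.1767 × 10³ J = 176.7
  163.1 J → 163.1
  0.008392 kJ = 0.008392 × 10³ J = 8.392
  4808 mJ = 4808 × 10⁻³ J = 4.808
Sum: 176.7 + 163.1 + 8.392 + 4.808 = 353

353 J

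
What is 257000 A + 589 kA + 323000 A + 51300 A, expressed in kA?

1220.3 kA

In kA:
  257000 A = 257000 × 10^-3 kA = 257
  589 kA → 589
  323000 A = 323000 × 10^-3 kA = 323
  51300 A = 51300 × 10^-3 kA = 51.3
Sum: 257 + 589 + 323 + 51.3 = 1220.3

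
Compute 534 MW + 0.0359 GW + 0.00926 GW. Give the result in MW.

In MW:
  534 MW → 534
  0.0359 GW = 0.0359 × 10³ MW = 35.9
  0.00926 GW = 0.00926 × 10³ MW = 9.26
Sum: 534 + 35.9 + 9.26 = 579.16

579.16 MW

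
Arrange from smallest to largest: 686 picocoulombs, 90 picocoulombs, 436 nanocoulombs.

686 picocoulombs = 0.000000000686 coulombs
90 picocoulombs = 0.00000000009 coulombs
436 nanocoulombs = 0.000000436 coulombs

90 picocoulombs < 686 picocoulombs < 436 nanocoulombs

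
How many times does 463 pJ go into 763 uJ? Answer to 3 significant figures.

(763 × 10⁻⁶) / (463 × 10⁻¹²) = 1.648 × 10⁶

1650000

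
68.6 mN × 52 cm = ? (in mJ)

35.672 mJ

68.6 × 10⁻³ × 52 × 10⁻² = 3567.2 × 10⁻⁵ J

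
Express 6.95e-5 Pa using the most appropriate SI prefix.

= 69.5e-6 Pa; 1e-6 is micro.

69.5 uPa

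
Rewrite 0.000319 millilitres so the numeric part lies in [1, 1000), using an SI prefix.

= 319 × 10^-9 litres; 10^-9 is nano.

319 nanolitres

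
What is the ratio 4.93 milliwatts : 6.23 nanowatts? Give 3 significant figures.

(4.93 × 10⁻³) / (6.23 × 10⁻⁹) = 0.7913 × 10⁶

791000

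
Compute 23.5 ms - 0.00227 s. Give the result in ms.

21.23 ms

In ms:
  23.5 ms → 23.5
  0.00227 s = 0.00227e3 ms = 2.27
Difference: 23.5 - 2.27 = 21.23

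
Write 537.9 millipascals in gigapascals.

0.0000000005379 gigapascals

milli = 10^-3, giga = 10^9; factor is 10^-12.
537.9 × 10^-12 = 0.0000000005379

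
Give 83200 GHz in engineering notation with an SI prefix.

= 83.2 × 10^12 Hz; 10^12 is tera.

83.2 THz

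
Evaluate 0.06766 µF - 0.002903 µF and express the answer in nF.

In nF:
  0.06766 µF = 0.06766 × 10^3 nF = 67.66
  0.002903 µF = 0.002903 × 10^3 nF = 2.903
Difference: 67.66 - 2.903 = 64.757

64.757 nF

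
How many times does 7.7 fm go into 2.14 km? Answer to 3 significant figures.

278000000000000000

(2.14 × 10^3) / (7.7 × 10^-15) = 0.2779 × 10^18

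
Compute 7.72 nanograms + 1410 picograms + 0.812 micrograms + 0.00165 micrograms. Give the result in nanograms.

822.78 nanograms

In nanograms:
  7.72 nanograms → 7.72
  1410 picograms = 1410 × 10^-3 nanograms = 1.41
  0.812 micrograms = 0.812 × 10^3 nanograms = 812
  0.00165 micrograms = 0.00165 × 10^3 nanograms = 1.65
Sum: 7.72 + 1.41 + 812 + 1.65 = 822.78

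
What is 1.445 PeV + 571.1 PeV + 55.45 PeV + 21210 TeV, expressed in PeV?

In PeV:
  1.445 PeV → 1.445
  571.1 PeV → 571.1
  55.45 PeV → 55.45
  21210 TeV = 21210 × 10^-3 PeV = 21.21
Sum: 1.445 + 571.1 + 55.45 + 21.21 = 649.205

649.205 PeV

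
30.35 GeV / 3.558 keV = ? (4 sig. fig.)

8530000

(30.35e9) / (3.558e3) = 8.5301e6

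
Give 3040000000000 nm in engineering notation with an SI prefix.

= 3.04 × 10^3 m; 10^3 is kilo.

3.04 km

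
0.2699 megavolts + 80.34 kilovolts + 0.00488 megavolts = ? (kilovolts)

355.12 kilovolts

In kilovolts:
  0.2699 megavolts = 0.2699e3 kilovolts = 269.9
  80.34 kilovolts → 80.34
  0.00488 megavolts = 0.00488e3 kilovolts = 4.88
Sum: 269.9 + 80.34 + 4.88 = 355.12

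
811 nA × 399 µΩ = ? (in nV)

0.323589 nV

811 × 10⁻⁹ × 399 × 10⁻⁶ = 323589 × 10⁻¹⁵ V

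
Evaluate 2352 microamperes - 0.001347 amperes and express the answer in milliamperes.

1.005 milliamperes

In milliamperes:
  2352 microamperes = 2352 × 10⁻³ milliamperes = 2.352
  0.001347 amperes = 0.001347 × 10³ milliamperes = 1.347
Difference: 2.352 - 1.347 = 1.005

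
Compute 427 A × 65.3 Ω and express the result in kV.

427 × 65.3 = 27883.1 V

27.8831 kV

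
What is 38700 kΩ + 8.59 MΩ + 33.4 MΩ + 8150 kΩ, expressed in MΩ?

In MΩ:
  38700 kΩ = 38700e-3 MΩ = 38.7
  8.59 MΩ → 8.59
  33.4 MΩ → 33.4
  8150 kΩ = 8150e-3 MΩ = 8.15
Sum: 38.7 + 8.59 + 33.4 + 8.15 = 88.84

88.84 MΩ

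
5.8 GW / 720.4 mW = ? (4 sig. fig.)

8051000000

(5.8 × 10^9) / (720.4 × 10^-3) = 0.0080511 × 10^12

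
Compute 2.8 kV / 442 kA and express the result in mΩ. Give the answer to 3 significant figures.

6.33 mΩ

(2.8 × 10³) / (442 × 10³) = 0.0063348 Ω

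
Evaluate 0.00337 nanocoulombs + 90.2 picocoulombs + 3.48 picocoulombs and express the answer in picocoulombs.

In picocoulombs:
  0.00337 nanocoulombs = 0.00337e3 picocoulombs = 3.37
  90.2 picocoulombs → 90.2
  3.48 picocoulombs → 3.48
Sum: 3.37 + 90.2 + 3.48 = 97.05

97.05 picocoulombs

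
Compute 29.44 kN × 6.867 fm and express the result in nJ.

0.20216448 nJ

29.44 × 10³ × 6.867 × 10⁻¹⁵ = 202.16448 × 10⁻¹² J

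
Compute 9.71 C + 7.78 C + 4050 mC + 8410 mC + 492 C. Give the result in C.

521.95 C

In C:
  9.71 C → 9.71
  7.78 C → 7.78
  4050 mC = 4050e-3 C = 4.05
  8410 mC = 8410e-3 C = 8.41
  492 C → 492
Sum: 9.71 + 7.78 + 4.05 + 8.41 + 492 = 521.95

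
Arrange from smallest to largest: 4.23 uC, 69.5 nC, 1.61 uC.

69.5 nC < 1.61 uC < 4.23 uC

4.23 uC = 0.00000423 C
69.5 nC = 0.0000000695 C
1.61 uC = 0.00000161 C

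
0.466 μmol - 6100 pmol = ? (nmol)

In nmol:
  0.466 μmol = 0.466e3 nmol = 466
  6100 pmol = 6100e-3 nmol = 6.1
Difference: 466 - 6.1 = 459.9

459.9 nmol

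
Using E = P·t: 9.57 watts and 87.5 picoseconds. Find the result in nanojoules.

0.837375 nanojoules

9.57 × 87.5 × 10^-12 = 837.375 × 10^-12 J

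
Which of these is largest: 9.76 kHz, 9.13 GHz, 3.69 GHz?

9.76 kHz = 9760 Hz
9.13 GHz = 9130000000 Hz
3.69 GHz = 3690000000 Hz

9.13 GHz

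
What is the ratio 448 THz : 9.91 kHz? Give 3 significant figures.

(448e12) / (9.91e3) = 45.21e9

45200000000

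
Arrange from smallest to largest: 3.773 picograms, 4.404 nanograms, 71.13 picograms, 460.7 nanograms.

3.773 picograms < 71.13 picograms < 4.404 nanograms < 460.7 nanograms

3.773 picograms = 0.000000000003773 grams
4.404 nanograms = 0.000000004404 grams
71.13 picograms = 0.00000000007113 grams
460.7 nanograms = 0.0000004607 grams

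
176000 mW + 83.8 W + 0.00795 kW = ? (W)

267.75 W

In W:
  176000 mW = 176000 × 10^-3 W = 176
  83.8 W → 83.8
  0.00795 kW = 0.00795 × 10^3 W = 7.95
Sum: 176 + 83.8 + 7.95 = 267.75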